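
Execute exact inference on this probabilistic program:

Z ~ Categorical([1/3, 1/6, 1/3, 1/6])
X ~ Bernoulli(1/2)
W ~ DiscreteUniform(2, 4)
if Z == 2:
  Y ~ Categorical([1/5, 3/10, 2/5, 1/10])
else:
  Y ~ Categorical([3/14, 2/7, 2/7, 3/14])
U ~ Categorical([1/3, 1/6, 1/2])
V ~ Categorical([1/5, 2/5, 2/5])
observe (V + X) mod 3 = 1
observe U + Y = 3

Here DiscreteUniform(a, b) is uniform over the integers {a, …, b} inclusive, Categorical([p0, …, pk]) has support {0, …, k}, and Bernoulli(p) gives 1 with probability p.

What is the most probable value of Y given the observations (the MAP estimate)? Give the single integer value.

argmax_v P(Y = v | obs) = 1

Enumerate traces; 72 have nonzero weight after conditioning:
  (Z=0, X=0, W=2, Y=1, U=2, V=1) weight 1/315
  (Z=0, X=0, W=2, Y=2, U=1, V=1) weight 1/945
  (Z=0, X=0, W=2, Y=3, U=0, V=1) weight 1/630
  (Z=0, X=0, W=3, Y=1, U=2, V=1) weight 1/315
  (Z=0, X=0, W=3, Y=2, U=1, V=1) weight 1/945
  (Z=0, X=0, W=3, Y=3, U=0, V=1) weight 1/630
  (Z=0, X=0, W=4, Y=1, U=2, V=1) weight 1/315
  (Z=0, X=0, W=4, Y=2, U=1, V=1) weight 1/945
  … 64 more
Group by Y:
  weight(Y=1) = 61/1400
  weight(Y=2) = 17/1050
  weight(Y=3) = 37/2100
Total weight = 61/1400 + 17/1050 + 37/2100 = 13/168
P(Y=1 | obs) = 61/1400 / 13/168 = 183/325
P(Y=2 | obs) = 17/1050 / 13/168 = 68/325
P(Y=3 | obs) = 37/2100 / 13/168 = 74/325
argmax = 1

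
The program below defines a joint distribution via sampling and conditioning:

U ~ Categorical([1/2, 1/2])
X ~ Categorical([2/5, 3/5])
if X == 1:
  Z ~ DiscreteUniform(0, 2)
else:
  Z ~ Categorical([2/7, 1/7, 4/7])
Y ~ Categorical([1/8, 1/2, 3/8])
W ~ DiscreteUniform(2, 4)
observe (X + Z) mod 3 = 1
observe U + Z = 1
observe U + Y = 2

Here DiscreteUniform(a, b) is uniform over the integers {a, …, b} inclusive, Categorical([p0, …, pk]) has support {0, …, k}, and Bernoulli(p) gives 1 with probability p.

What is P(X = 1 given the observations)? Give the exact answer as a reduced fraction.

P(X = 1 | obs) = 14/17

Enumerate traces; 6 have nonzero weight after conditioning:
  (U=0, X=0, Z=1, Y=2, W=2) weight 1/280
  (U=0, X=0, Z=1, Y=2, W=3) weight 1/280
  (U=0, X=0, Z=1, Y=2, W=4) weight 1/280
  (U=1, X=1, Z=0, Y=1, W=2) weight 1/60
  (U=1, X=1, Z=0, Y=1, W=3) weight 1/60
  (U=1, X=1, Z=0, Y=1, W=4) weight 1/60
Group by X:
  weight(X=0) = 3/280
  weight(X=1) = 1/20
Total weight = 3/280 + 1/20 = 17/280
P(X=0 | obs) = 3/280 / 17/280 = 3/17
P(X=1 | obs) = 1/20 / 17/280 = 14/17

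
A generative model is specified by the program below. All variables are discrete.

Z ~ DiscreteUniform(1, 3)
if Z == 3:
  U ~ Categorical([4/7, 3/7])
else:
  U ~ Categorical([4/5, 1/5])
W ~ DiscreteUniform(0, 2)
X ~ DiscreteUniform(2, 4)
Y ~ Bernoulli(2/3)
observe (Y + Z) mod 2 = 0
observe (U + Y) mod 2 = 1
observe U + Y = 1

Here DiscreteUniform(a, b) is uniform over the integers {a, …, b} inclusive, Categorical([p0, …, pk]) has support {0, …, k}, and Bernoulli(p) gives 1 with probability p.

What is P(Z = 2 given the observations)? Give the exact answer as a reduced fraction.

Enumerate traces; 27 have nonzero weight after conditioning:
  (Z=1, U=0, W=0, X=2, Y=1) weight 8/405
  (Z=1, U=0, W=0, X=3, Y=1) weight 8/405
  (Z=1, U=0, W=0, X=4, Y=1) weight 8/405
  (Z=1, U=0, W=1, X=2, Y=1) weight 8/405
  (Z=1, U=0, W=1, X=3, Y=1) weight 8/405
  (Z=1, U=0, W=1, X=4, Y=1) weight 8/405
  (Z=1, U=0, W=2, X=2, Y=1) weight 8/405
  (Z=1, U=0, W=2, X=3, Y=1) weight 8/405
  (Z=2, U=1, W=0, X=2, Y=0) weight 1/405
  (Z=3, U=0, W=0, X=2, Y=1) weight 8/567
  … 17 more
Group by Z:
  weight(Z=1) = 8/45
  weight(Z=2) = 1/45
  weight(Z=3) = 8/63
Total weight = 8/45 + 1/45 + 8/63 = 103/315
P(Z=1 | obs) = 8/45 / 103/315 = 56/103
P(Z=2 | obs) = 1/45 / 103/315 = 7/103
P(Z=3 | obs) = 8/63 / 103/315 = 40/103

P(Z = 2 | obs) = 7/103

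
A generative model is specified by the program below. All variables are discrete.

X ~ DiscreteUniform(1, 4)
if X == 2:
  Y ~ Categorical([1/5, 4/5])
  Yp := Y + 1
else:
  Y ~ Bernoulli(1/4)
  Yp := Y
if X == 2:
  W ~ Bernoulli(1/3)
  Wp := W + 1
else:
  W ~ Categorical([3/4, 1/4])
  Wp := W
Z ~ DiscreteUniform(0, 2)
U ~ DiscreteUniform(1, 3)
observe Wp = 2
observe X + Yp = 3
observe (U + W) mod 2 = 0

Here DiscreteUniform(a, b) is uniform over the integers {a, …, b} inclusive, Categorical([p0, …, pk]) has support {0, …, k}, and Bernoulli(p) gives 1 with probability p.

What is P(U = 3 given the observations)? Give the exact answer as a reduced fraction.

P(U = 3 | obs) = 1/2

Enumerate traces; 6 have nonzero weight after conditioning:
  (X=2, Y=0, W=1, Z=0, U=1) weight 1/540
  (X=2, Y=0, W=1, Z=0, U=3) weight 1/540
  (X=2, Y=0, W=1, Z=1, U=1) weight 1/540
  (X=2, Y=0, W=1, Z=1, U=3) weight 1/540
  (X=2, Y=0, W=1, Z=2, U=1) weight 1/540
  (X=2, Y=0, W=1, Z=2, U=3) weight 1/540
Group by U:
  weight(U=1) = 1/180
  weight(U=3) = 1/180
Total weight = 1/180 + 1/180 = 1/90
P(U=1 | obs) = 1/180 / 1/90 = 1/2
P(U=3 | obs) = 1/180 / 1/90 = 1/2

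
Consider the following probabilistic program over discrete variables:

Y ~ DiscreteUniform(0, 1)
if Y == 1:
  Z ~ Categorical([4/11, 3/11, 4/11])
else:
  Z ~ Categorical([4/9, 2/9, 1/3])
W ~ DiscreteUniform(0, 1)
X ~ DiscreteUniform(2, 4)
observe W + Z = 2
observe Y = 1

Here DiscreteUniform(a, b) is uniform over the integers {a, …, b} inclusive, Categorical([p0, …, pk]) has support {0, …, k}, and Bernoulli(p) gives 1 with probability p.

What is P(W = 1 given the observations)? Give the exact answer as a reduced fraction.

Enumerate traces; 6 have nonzero weight after conditioning:
  (Y=1, Z=1, W=1, X=2) weight 1/44
  (Y=1, Z=1, W=1, X=3) weight 1/44
  (Y=1, Z=1, W=1, X=4) weight 1/44
  (Y=1, Z=2, W=0, X=2) weight 1/33
  (Y=1, Z=2, W=0, X=3) weight 1/33
  (Y=1, Z=2, W=0, X=4) weight 1/33
Group by W:
  weight(W=0) = 1/11
  weight(W=1) = 3/44
Total weight = 1/11 + 3/44 = 7/44
P(W=0 | obs) = 1/11 / 7/44 = 4/7
P(W=1 | obs) = 3/44 / 7/44 = 3/7

P(W = 1 | obs) = 3/7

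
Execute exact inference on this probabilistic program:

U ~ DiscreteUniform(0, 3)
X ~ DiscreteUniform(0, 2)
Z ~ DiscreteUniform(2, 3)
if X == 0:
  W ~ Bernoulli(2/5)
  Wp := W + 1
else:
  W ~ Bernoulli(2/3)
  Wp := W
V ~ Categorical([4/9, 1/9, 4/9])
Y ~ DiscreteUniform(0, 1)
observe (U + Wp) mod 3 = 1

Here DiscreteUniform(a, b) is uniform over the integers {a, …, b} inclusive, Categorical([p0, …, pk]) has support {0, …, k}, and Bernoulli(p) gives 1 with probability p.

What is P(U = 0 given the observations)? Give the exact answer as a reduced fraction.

P(U = 0 | obs) = 29/74

Enumerate traces; 108 have nonzero weight after conditioning:
  (U=0, X=0, Z=2, W=0, V=0, Y=0) weight 1/180
  (U=0, X=0, Z=2, W=0, V=0, Y=1) weight 1/180
  (U=0, X=0, Z=2, W=0, V=1, Y=0) weight 1/720
  (U=0, X=0, Z=2, W=0, V=1, Y=1) weight 1/720
  (U=0, X=0, Z=2, W=0, V=2, Y=0) weight 1/180
  (U=0, X=0, Z=2, W=0, V=2, Y=1) weight 1/180
  (U=0, X=0, Z=3, W=0, V=0, Y=0) weight 1/180
  (U=0, X=0, Z=3, W=0, V=0, Y=1) weight 1/180
  (U=1, X=1, Z=2, W=0, V=0, Y=0) weight 1/324
  (U=2, X=0, Z=2, W=1, V=0, Y=0) weight 1/270
  … 98 more
Group by U:
  weight(U=0) = 29/180
  weight(U=1) = 1/18
  weight(U=2) = 1/30
  weight(U=3) = 29/180
Total weight = 29/180 + 1/18 + 1/30 + 29/180 = 37/90
P(U=0 | obs) = 29/180 / 37/90 = 29/74
P(U=1 | obs) = 1/18 / 37/90 = 5/37
P(U=2 | obs) = 1/30 / 37/90 = 3/37
P(U=3 | obs) = 29/180 / 37/90 = 29/74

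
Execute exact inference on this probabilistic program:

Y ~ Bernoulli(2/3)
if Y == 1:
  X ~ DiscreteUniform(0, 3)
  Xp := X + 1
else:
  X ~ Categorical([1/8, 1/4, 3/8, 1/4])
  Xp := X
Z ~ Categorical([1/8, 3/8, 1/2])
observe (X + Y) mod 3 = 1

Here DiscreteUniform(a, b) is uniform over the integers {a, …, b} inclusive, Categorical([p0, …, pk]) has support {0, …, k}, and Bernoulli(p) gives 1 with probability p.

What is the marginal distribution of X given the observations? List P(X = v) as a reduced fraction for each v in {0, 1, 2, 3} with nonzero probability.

P(X=0) = 2/5, P(X=1) = 1/5, P(X=3) = 2/5

Enumerate traces; 9 have nonzero weight after conditioning:
  (Y=0, X=1, Z=0) weight 1/96
  (Y=0, X=1, Z=1) weight 1/32
  (Y=0, X=1, Z=2) weight 1/24
  (Y=1, X=0, Z=0) weight 1/48
  (Y=1, X=0, Z=1) weight 1/16
  (Y=1, X=0, Z=2) weight 1/12
  (Y=1, X=3, Z=0) weight 1/48
  (Y=1, X=3, Z=1) weight 1/16
  … 1 more
Group by X:
  weight(X=0) = 1/6
  weight(X=1) = 1/12
  weight(X=3) = 1/6
Total weight = 1/6 + 1/12 + 1/6 = 5/12
P(X=0 | obs) = 1/6 / 5/12 = 2/5
P(X=1 | obs) = 1/12 / 5/12 = 1/5
P(X=3 | obs) = 1/6 / 5/12 = 2/5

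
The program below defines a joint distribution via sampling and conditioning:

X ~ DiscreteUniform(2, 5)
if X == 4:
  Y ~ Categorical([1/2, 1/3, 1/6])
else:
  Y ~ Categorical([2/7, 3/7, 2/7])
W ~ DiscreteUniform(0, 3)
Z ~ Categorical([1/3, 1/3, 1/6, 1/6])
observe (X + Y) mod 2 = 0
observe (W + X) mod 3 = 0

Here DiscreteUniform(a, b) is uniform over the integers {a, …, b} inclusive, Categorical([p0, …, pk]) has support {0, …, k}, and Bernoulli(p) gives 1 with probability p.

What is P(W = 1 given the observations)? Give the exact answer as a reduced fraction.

Enumerate traces; 28 have nonzero weight after conditioning:
  (X=2, Y=0, W=1, Z=0) weight 1/168
  (X=2, Y=0, W=1, Z=1) weight 1/168
  (X=2, Y=0, W=1, Z=2) weight 1/336
  (X=2, Y=0, W=1, Z=3) weight 1/336
  (X=2, Y=2, W=1, Z=0) weight 1/168
  (X=2, Y=2, W=1, Z=1) weight 1/168
  (X=2, Y=2, W=1, Z=2) weight 1/336
  (X=2, Y=2, W=1, Z=3) weight 1/336
  (X=3, Y=1, W=0, Z=0) weight 1/112
  (X=3, Y=1, W=3, Z=0) weight 1/112
  … 18 more
Group by W:
  weight(W=0) = 3/112
  weight(W=1) = 1/16
  weight(W=2) = 1/24
  weight(W=3) = 3/112
Total weight = 3/112 + 1/16 + 1/24 + 3/112 = 53/336
P(W=0 | obs) = 3/112 / 53/336 = 9/53
P(W=1 | obs) = 1/16 / 53/336 = 21/53
P(W=2 | obs) = 1/24 / 53/336 = 14/53
P(W=3 | obs) = 3/112 / 53/336 = 9/53

P(W = 1 | obs) = 21/53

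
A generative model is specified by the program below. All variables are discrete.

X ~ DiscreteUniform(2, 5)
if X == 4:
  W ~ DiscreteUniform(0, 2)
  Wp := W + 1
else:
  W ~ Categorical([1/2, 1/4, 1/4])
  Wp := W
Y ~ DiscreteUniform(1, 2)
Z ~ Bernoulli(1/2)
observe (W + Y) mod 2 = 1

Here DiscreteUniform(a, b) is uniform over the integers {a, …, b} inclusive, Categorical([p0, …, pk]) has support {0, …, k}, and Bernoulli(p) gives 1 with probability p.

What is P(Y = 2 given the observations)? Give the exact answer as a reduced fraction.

Enumerate traces; 24 have nonzero weight after conditioning:
  (X=2, W=0, Y=1, Z=0) weight 1/32
  (X=2, W=0, Y=1, Z=1) weight 1/32
  (X=2, W=1, Y=2, Z=0) weight 1/64
  (X=2, W=1, Y=2, Z=1) weight 1/64
  (X=2, W=2, Y=1, Z=0) weight 1/64
  (X=2, W=2, Y=1, Z=1) weight 1/64
  (X=3, W=0, Y=1, Z=0) weight 1/32
  (X=3, W=0, Y=1, Z=1) weight 1/32
  … 16 more
Group by Y:
  weight(Y=1) = 35/96
  weight(Y=2) = 13/96
Total weight = 35/96 + 13/96 = 1/2
P(Y=1 | obs) = 35/96 / 1/2 = 35/48
P(Y=2 | obs) = 13/96 / 1/2 = 13/48

P(Y = 2 | obs) = 13/48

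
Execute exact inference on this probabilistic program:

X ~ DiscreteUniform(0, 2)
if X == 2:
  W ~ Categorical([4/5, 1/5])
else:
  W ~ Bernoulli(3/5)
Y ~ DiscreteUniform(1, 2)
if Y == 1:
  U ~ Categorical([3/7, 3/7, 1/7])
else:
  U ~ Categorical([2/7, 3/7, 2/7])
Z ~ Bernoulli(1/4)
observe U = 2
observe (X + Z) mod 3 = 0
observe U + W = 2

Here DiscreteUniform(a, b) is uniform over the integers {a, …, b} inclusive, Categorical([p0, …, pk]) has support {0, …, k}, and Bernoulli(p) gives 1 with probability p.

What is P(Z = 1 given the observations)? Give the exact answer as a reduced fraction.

P(Z = 1 | obs) = 2/5

Enumerate traces; 4 have nonzero weight after conditioning:
  (X=0, W=0, Y=1, U=2, Z=0) weight 1/140
  (X=0, W=0, Y=2, U=2, Z=0) weight 1/70
  (X=2, W=0, Y=1, U=2, Z=1) weight 1/210
  (X=2, W=0, Y=2, U=2, Z=1) weight 1/105
Group by Z:
  weight(Z=0) = 3/140
  weight(Z=1) = 1/70
Total weight = 3/140 + 1/70 = 1/28
P(Z=0 | obs) = 3/140 / 1/28 = 3/5
P(Z=1 | obs) = 1/70 / 1/28 = 2/5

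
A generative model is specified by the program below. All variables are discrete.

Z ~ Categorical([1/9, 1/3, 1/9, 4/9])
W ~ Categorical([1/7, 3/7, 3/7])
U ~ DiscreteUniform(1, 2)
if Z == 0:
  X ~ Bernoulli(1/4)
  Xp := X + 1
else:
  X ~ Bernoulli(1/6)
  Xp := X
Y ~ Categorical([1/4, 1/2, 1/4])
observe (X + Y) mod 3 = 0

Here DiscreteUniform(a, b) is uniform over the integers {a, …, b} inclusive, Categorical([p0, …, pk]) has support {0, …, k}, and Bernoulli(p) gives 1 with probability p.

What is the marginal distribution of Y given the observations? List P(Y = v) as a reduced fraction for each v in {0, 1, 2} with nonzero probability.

P(Y=0) = 89/108, P(Y=2) = 19/108

Enumerate traces; 48 have nonzero weight after conditioning:
  (Z=0, W=0, U=1, X=0, Y=0) weight 1/672
  (Z=0, W=0, U=1, X=1, Y=2) weight 1/2016
  (Z=0, W=0, U=2, X=0, Y=0) weight 1/672
  (Z=0, W=0, U=2, X=1, Y=2) weight 1/2016
  (Z=0, W=1, U=1, X=0, Y=0) weight 1/224
  (Z=0, W=1, U=1, X=1, Y=2) weight 1/672
  (Z=0, W=1, U=2, X=0, Y=0) weight 1/224
  (Z=0, W=1, U=2, X=1, Y=2) weight 1/672
  … 40 more
Group by Y:
  weight(Y=0) = 89/432
  weight(Y=2) = 19/432
Total weight = 89/432 + 19/432 = 1/4
P(Y=0 | obs) = 89/432 / 1/4 = 89/108
P(Y=2 | obs) = 19/432 / 1/4 = 19/108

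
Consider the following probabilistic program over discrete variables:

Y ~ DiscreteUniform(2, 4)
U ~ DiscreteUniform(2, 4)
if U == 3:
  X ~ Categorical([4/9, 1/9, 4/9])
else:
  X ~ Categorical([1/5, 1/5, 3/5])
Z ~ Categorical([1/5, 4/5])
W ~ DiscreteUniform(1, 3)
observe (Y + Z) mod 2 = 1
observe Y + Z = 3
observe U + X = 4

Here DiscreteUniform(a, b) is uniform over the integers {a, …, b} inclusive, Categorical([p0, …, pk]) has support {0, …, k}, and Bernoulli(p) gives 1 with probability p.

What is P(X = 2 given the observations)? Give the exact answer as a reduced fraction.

Enumerate traces; 18 have nonzero weight after conditioning:
  (Y=2, U=2, X=2, Z=1, W=1) weight 4/225
  (Y=2, U=2, X=2, Z=1, W=2) weight 4/225
  (Y=2, U=2, X=2, Z=1, W=3) weight 4/225
  (Y=2, U=3, X=1, Z=1, W=1) weight 4/1215
  (Y=2, U=3, X=1, Z=1, W=2) weight 4/1215
  (Y=2, U=3, X=1, Z=1, W=3) weight 4/1215
  (Y=2, U=4, X=0, Z=1, W=1) weight 4/675
  (Y=2, U=4, X=0, Z=1, W=2) weight 4/675
  … 10 more
Group by X:
  weight(X=0) = 1/45
  weight(X=1) = 1/81
  weight(X=2) = 1/15
Total weight = 1/45 + 1/81 + 1/15 = 41/405
P(X=0 | obs) = 1/45 / 41/405 = 9/41
P(X=1 | obs) = 1/81 / 41/405 = 5/41
P(X=2 | obs) = 1/15 / 41/405 = 27/41

P(X = 2 | obs) = 27/41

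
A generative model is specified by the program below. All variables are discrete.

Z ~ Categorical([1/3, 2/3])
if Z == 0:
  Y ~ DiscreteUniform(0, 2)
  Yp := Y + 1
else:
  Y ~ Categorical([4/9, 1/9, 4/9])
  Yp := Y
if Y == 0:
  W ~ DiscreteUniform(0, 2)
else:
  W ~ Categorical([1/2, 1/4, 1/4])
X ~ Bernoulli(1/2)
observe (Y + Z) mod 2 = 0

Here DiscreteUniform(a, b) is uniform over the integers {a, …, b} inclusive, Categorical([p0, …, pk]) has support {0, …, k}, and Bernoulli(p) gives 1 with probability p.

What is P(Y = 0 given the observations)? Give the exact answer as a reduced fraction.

P(Y = 0 | obs) = 3/8

Enumerate traces; 18 have nonzero weight after conditioning:
  (Z=0, Y=0, W=0, X=0) weight 1/54
  (Z=0, Y=0, W=0, X=1) weight 1/54
  (Z=0, Y=0, W=1, X=0) weight 1/54
  (Z=0, Y=0, W=1, X=1) weight 1/54
  (Z=0, Y=0, W=2, X=0) weight 1/54
  (Z=0, Y=0, W=2, X=1) weight 1/54
  (Z=0, Y=2, W=0, X=0) weight 1/36
  (Z=0, Y=2, W=0, X=1) weight 1/36
  (Z=1, Y=1, W=0, X=0) weight 1/54
  … 9 more
Group by Y:
  weight(Y=0) = 1/9
  weight(Y=1) = 2/27
  weight(Y=2) = 1/9
Total weight = 1/9 + 2/27 + 1/9 = 8/27
P(Y=0 | obs) = 1/9 / 8/27 = 3/8
P(Y=1 | obs) = 2/27 / 8/27 = 1/4
P(Y=2 | obs) = 1/9 / 8/27 = 3/8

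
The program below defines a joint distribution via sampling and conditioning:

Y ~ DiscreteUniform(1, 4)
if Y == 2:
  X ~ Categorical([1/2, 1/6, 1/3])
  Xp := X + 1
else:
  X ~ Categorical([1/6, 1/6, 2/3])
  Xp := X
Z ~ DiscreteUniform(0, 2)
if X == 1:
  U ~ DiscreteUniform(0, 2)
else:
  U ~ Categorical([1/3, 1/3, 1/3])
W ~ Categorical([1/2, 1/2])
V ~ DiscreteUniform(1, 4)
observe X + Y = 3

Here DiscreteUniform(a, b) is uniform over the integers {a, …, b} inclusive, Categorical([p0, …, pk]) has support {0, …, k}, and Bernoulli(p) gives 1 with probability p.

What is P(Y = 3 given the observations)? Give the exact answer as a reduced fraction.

P(Y = 3 | obs) = 1/6

Enumerate traces; 216 have nonzero weight after conditioning:
  (Y=1, X=2, Z=0, U=0, W=0, V=1) weight 1/432
  (Y=1, X=2, Z=0, U=0, W=0, V=2) weight 1/432
  (Y=1, X=2, Z=0, U=0, W=0, V=3) weight 1/432
  (Y=1, X=2, Z=0, U=0, W=0, V=4) weight 1/432
  (Y=1, X=2, Z=0, U=0, W=1, V=1) weight 1/432
  (Y=1, X=2, Z=0, U=0, W=1, V=2) weight 1/432
  (Y=1, X=2, Z=0, U=0, W=1, V=3) weight 1/432
  (Y=1, X=2, Z=0, U=0, W=1, V=4) weight 1/432
  (Y=2, X=1, Z=0, U=0, W=0, V=1) weight 1/1728
  (Y=3, X=0, Z=0, U=0, W=0, V=1) weight 1/1728
  … 206 more
Group by Y:
  weight(Y=1) = 1/6
  weight(Y=2) = 1/24
  weight(Y=3) = 1/24
Total weight = 1/6 + 1/24 + 1/24 = 1/4
P(Y=1 | obs) = 1/6 / 1/4 = 2/3
P(Y=2 | obs) = 1/24 / 1/4 = 1/6
P(Y=3 | obs) = 1/24 / 1/4 = 1/6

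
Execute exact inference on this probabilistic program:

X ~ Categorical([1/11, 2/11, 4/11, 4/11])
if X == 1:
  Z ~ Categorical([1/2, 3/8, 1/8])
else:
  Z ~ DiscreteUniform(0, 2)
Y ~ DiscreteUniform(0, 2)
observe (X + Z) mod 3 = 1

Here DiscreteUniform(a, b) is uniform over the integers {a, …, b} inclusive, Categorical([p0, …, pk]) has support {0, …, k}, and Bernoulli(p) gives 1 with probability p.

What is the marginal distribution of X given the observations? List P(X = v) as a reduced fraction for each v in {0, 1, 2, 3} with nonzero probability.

Enumerate traces; 12 have nonzero weight after conditioning:
  (X=0, Z=1, Y=0) weight 1/99
  (X=0, Z=1, Y=1) weight 1/99
  (X=0, Z=1, Y=2) weight 1/99
  (X=1, Z=0, Y=0) weight 1/33
  (X=1, Z=0, Y=1) weight 1/33
  (X=1, Z=0, Y=2) weight 1/33
  (X=2, Z=2, Y=0) weight 4/99
  (X=2, Z=2, Y=1) weight 4/99
  (X=3, Z=1, Y=0) weight 4/99
  … 3 more
Group by X:
  weight(X=0) = 1/33
  weight(X=1) = 1/11
  weight(X=2) = 4/33
  weight(X=3) = 4/33
Total weight = 1/33 + 1/11 + 4/33 + 4/33 = 4/11
P(X=0 | obs) = 1/33 / 4/11 = 1/12
P(X=1 | obs) = 1/11 / 4/11 = 1/4
P(X=2 | obs) = 4/33 / 4/11 = 1/3
P(X=3 | obs) = 4/33 / 4/11 = 1/3

P(X=0) = 1/12, P(X=1) = 1/4, P(X=2) = 1/3, P(X=3) = 1/3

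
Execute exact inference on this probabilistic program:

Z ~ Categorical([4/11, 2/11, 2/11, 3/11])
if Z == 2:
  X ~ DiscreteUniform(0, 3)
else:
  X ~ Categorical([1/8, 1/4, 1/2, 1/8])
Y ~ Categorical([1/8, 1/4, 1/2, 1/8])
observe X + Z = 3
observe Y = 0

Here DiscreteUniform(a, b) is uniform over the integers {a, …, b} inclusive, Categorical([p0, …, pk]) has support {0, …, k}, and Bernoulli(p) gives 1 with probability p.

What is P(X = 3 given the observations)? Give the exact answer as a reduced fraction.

Enumerate traces; 4 have nonzero weight after conditioning:
  (Z=0, X=3, Y=0) weight 1/176
  (Z=1, X=2, Y=0) weight 1/88
  (Z=2, X=1, Y=0) weight 1/176
  (Z=3, X=0, Y=0) weight 3/704
Group by X:
  weight(X=0) = 3/704
  weight(X=1) = 1/176
  weight(X=2) = 1/88
  weight(X=3) = 1/176
Total weight = 3/704 + 1/176 + 1/88 + 1/176 = 19/704
P(X=0 | obs) = 3/704 / 19/704 = 3/19
P(X=1 | obs) = 1/176 / 19/704 = 4/19
P(X=2 | obs) = 1/88 / 19/704 = 8/19
P(X=3 | obs) = 1/176 / 19/704 = 4/19

P(X = 3 | obs) = 4/19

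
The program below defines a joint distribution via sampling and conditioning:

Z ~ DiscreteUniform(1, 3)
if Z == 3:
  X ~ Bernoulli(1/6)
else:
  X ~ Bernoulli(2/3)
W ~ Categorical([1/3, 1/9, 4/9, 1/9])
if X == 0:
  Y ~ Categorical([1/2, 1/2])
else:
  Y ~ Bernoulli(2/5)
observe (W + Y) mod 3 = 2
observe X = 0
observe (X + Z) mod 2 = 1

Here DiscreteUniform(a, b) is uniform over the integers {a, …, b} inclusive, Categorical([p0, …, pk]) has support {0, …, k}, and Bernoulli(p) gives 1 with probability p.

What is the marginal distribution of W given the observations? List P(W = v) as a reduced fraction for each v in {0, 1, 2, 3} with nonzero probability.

P(W=1) = 1/5, P(W=2) = 4/5

Enumerate traces; 4 have nonzero weight after conditioning:
  (Z=1, X=0, W=1, Y=1) weight 1/162
  (Z=1, X=0, W=2, Y=0) weight 2/81
  (Z=3, X=0, W=1, Y=1) weight 5/324
  (Z=3, X=0, W=2, Y=0) weight 5/81
Group by W:
  weight(W=1) = 7/324
  weight(W=2) = 7/81
Total weight = 7/324 + 7/81 = 35/324
P(W=1 | obs) = 7/324 / 35/324 = 1/5
P(W=2 | obs) = 7/81 / 35/324 = 4/5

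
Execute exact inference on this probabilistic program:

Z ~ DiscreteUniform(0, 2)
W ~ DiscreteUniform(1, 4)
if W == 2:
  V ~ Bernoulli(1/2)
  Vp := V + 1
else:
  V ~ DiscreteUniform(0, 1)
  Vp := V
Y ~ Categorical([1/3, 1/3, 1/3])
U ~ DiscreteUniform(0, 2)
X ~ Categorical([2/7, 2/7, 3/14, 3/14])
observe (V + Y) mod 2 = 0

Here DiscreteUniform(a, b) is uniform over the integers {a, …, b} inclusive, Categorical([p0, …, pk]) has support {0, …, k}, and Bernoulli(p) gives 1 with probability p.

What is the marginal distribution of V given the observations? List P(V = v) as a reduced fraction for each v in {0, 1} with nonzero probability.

Enumerate traces; 432 have nonzero weight after conditioning:
  (Z=0, W=1, V=0, Y=0, U=0, X=0) weight 1/756
  (Z=0, W=1, V=0, Y=0, U=0, X=1) weight 1/756
  (Z=0, W=1, V=0, Y=0, U=0, X=2) weight 1/1008
  (Z=0, W=1, V=0, Y=0, U=0, X=3) weight 1/1008
  (Z=0, W=1, V=0, Y=0, U=1, X=0) weight 1/756
  (Z=0, W=1, V=0, Y=0, U=1, X=1) weight 1/756
  (Z=0, W=1, V=0, Y=0, U=1, X=2) weight 1/1008
  (Z=0, W=1, V=0, Y=0, U=1, X=3) weight 1/1008
  (Z=0, W=1, V=1, Y=1, U=0, X=0) weight 1/756
  … 423 more
Group by V:
  weight(V=0) = 1/3
  weight(V=1) = 1/6
Total weight = 1/3 + 1/6 = 1/2
P(V=0 | obs) = 1/3 / 1/2 = 2/3
P(V=1 | obs) = 1/6 / 1/2 = 1/3

P(V=0) = 2/3, P(V=1) = 1/3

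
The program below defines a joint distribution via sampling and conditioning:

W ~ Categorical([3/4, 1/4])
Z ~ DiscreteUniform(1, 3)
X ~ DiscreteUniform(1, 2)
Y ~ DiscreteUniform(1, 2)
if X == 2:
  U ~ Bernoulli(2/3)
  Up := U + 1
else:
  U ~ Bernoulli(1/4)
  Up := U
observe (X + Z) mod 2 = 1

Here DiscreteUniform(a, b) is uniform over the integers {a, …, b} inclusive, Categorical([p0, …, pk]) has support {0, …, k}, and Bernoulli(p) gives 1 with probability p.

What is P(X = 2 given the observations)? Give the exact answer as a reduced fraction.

Enumerate traces; 24 have nonzero weight after conditioning:
  (W=0, Z=1, X=2, Y=1, U=0) weight 1/48
  (W=0, Z=1, X=2, Y=1, U=1) weight 1/24
  (W=0, Z=1, X=2, Y=2, U=0) weight 1/48
  (W=0, Z=1, X=2, Y=2, U=1) weight 1/24
  (W=0, Z=2, X=1, Y=1, U=0) weight 3/64
  (W=0, Z=2, X=1, Y=1, U=1) weight 1/64
  (W=0, Z=2, X=1, Y=2, U=0) weight 3/64
  (W=0, Z=2, X=1, Y=2, U=1) weight 1/64
  … 16 more
Group by X:
  weight(X=1) = 1/6
  weight(X=2) = 1/3
Total weight = 1/6 + 1/3 = 1/2
P(X=1 | obs) = 1/6 / 1/2 = 1/3
P(X=2 | obs) = 1/3 / 1/2 = 2/3

P(X = 2 | obs) = 2/3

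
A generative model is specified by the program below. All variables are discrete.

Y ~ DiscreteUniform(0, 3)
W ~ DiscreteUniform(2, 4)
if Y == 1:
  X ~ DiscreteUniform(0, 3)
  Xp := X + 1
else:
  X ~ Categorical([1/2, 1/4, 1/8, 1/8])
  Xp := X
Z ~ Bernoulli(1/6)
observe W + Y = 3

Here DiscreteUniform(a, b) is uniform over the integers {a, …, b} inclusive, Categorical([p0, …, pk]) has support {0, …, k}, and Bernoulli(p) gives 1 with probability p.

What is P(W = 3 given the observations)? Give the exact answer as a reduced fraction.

Enumerate traces; 16 have nonzero weight after conditioning:
  (Y=0, W=3, X=0, Z=0) weight 5/144
  (Y=0, W=3, X=0, Z=1) weight 1/144
  (Y=0, W=3, X=1, Z=0) weight 5/288
  (Y=0, W=3, X=1, Z=1) weight 1/288
  (Y=0, W=3, X=2, Z=0) weight 5/576
  (Y=0, W=3, X=2, Z=1) weight 1/576
  (Y=0, W=3, X=3, Z=0) weight 5/576
  (Y=0, W=3, X=3, Z=1) weight 1/576
  (Y=1, W=2, X=0, Z=0) weight 5/288
  … 7 more
Group by W:
  weight(W=2) = 1/12
  weight(W=3) = 1/12
Total weight = 1/12 + 1/12 = 1/6
P(W=2 | obs) = 1/12 / 1/6 = 1/2
P(W=3 | obs) = 1/12 / 1/6 = 1/2

P(W = 3 | obs) = 1/2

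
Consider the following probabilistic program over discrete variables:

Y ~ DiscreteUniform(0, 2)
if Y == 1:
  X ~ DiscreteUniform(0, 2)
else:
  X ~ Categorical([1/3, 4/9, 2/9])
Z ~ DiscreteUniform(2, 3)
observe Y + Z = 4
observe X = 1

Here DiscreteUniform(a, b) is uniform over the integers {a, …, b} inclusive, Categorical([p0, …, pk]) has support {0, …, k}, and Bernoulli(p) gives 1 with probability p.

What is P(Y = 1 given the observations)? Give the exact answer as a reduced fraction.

Enumerate traces; 2 have nonzero weight after conditioning:
  (Y=1, X=1, Z=3) weight 1/18
  (Y=2, X=1, Z=2) weight 2/27
Group by Y:
  weight(Y=1) = 1/18
  weight(Y=2) = 2/27
Total weight = 1/18 + 2/27 = 7/54
P(Y=1 | obs) = 1/18 / 7/54 = 3/7
P(Y=2 | obs) = 2/27 / 7/54 = 4/7

P(Y = 1 | obs) = 3/7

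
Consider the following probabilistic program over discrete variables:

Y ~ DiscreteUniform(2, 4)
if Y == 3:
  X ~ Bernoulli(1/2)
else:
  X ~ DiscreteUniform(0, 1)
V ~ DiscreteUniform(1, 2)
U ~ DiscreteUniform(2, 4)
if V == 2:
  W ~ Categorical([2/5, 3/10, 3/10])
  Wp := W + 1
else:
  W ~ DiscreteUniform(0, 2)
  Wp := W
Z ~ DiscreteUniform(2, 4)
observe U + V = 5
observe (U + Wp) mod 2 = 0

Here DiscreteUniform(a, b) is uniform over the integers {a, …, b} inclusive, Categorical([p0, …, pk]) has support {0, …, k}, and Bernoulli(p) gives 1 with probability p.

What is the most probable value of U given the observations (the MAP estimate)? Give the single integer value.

argmax_v P(U = v | obs) = 3

Enumerate traces; 72 have nonzero weight after conditioning:
  (Y=2, X=0, V=1, U=4, W=0, Z=2) weight 1/324
  (Y=2, X=0, V=1, U=4, W=0, Z=3) weight 1/324
  (Y=2, X=0, V=1, U=4, W=0, Z=4) weight 1/324
  (Y=2, X=0, V=1, U=4, W=2, Z=2) weight 1/324
  (Y=2, X=0, V=1, U=4, W=2, Z=3) weight 1/324
  (Y=2, X=0, V=1, U=4, W=2, Z=4) weight 1/324
  (Y=2, X=0, V=2, U=3, W=0, Z=2) weight 1/270
  (Y=2, X=0, V=2, U=3, W=0, Z=3) weight 1/270
  … 64 more
Group by U:
  weight(U=3) = 7/60
  weight(U=4) = 1/9
Total weight = 7/60 + 1/9 = 41/180
P(U=3 | obs) = 7/60 / 41/180 = 21/41
P(U=4 | obs) = 1/9 / 41/180 = 20/41
argmax = 3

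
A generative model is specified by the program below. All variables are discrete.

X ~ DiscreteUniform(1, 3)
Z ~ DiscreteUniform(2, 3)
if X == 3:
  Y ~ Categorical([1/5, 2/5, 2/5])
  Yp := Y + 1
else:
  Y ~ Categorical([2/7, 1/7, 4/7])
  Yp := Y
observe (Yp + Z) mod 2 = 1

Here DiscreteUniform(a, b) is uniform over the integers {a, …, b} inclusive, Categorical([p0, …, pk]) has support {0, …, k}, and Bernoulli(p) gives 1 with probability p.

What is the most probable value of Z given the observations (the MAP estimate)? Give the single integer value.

argmax_v P(Z = v | obs) = 3

Enumerate traces; 9 have nonzero weight after conditioning:
  (X=1, Z=2, Y=1) weight 1/42
  (X=1, Z=3, Y=0) weight 1/21
  (X=1, Z=3, Y=2) weight 2/21
  (X=2, Z=2, Y=1) weight 1/42
  (X=2, Z=3, Y=0) weight 1/21
  (X=2, Z=3, Y=2) weight 2/21
  (X=3, Z=2, Y=0) weight 1/30
  (X=3, Z=2, Y=2) weight 1/15
  … 1 more
Group by Z:
  weight(Z=2) = 31/210
  weight(Z=3) = 37/105
Total weight = 31/210 + 37/105 = 1/2
P(Z=2 | obs) = 31/210 / 1/2 = 31/105
P(Z=3 | obs) = 37/105 / 1/2 = 74/105
argmax = 3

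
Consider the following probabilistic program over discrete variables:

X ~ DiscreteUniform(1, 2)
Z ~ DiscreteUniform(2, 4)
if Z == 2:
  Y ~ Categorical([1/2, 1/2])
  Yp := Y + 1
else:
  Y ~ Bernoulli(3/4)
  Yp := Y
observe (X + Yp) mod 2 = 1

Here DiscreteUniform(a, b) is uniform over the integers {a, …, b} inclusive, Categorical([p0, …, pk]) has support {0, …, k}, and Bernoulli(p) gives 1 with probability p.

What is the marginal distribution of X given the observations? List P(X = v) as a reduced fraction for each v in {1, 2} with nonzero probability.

P(X=1) = 1/3, P(X=2) = 2/3

Enumerate traces; 6 have nonzero weight after conditioning:
  (X=1, Z=2, Y=1) weight 1/12
  (X=1, Z=3, Y=0) weight 1/24
  (X=1, Z=4, Y=0) weight 1/24
  (X=2, Z=2, Y=0) weight 1/12
  (X=2, Z=3, Y=1) weight 1/8
  (X=2, Z=4, Y=1) weight 1/8
Group by X:
  weight(X=1) = 1/6
  weight(X=2) = 1/3
Total weight = 1/6 + 1/3 = 1/2
P(X=1 | obs) = 1/6 / 1/2 = 1/3
P(X=2 | obs) = 1/3 / 1/2 = 2/3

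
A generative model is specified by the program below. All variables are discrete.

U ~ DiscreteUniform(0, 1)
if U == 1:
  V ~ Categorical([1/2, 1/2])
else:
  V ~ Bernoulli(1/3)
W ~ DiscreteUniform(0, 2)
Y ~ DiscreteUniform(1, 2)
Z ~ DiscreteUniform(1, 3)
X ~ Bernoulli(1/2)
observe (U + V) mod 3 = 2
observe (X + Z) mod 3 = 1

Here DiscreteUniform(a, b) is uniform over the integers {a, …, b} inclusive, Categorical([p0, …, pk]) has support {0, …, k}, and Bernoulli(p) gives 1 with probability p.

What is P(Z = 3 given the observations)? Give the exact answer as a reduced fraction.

P(Z = 3 | obs) = 1/2

Enumerate traces; 12 have nonzero weight after conditioning:
  (U=1, V=1, W=0, Y=1, Z=1, X=0) weight 1/144
  (U=1, V=1, W=0, Y=1, Z=3, X=1) weight 1/144
  (U=1, V=1, W=0, Y=2, Z=1, X=0) weight 1/144
  (U=1, V=1, W=0, Y=2, Z=3, X=1) weight 1/144
  (U=1, V=1, W=1, Y=1, Z=1, X=0) weight 1/144
  (U=1, V=1, W=1, Y=1, Z=3, X=1) weight 1/144
  (U=1, V=1, W=1, Y=2, Z=1, X=0) weight 1/144
  (U=1, V=1, W=1, Y=2, Z=3, X=1) weight 1/144
  … 4 more
Group by Z:
  weight(Z=1) = 1/24
  weight(Z=3) = 1/24
Total weight = 1/24 + 1/24 = 1/12
P(Z=1 | obs) = 1/24 / 1/12 = 1/2
P(Z=3 | obs) = 1/24 / 1/12 = 1/2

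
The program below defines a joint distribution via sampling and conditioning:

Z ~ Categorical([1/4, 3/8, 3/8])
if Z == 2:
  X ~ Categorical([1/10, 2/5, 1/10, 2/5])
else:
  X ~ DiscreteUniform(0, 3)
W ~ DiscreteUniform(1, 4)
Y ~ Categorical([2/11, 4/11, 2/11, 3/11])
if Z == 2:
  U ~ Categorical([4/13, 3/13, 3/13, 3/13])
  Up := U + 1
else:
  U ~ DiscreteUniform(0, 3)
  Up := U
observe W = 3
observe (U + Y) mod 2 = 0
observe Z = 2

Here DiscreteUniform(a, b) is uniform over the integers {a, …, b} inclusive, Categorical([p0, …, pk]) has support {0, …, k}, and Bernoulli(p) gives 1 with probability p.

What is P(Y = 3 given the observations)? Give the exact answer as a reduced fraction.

P(Y = 3 | obs) = 9/35

Enumerate traces; 32 have nonzero weight after conditioning:
  (Z=2, X=0, W=3, Y=0, U=0) weight 3/5720
  (Z=2, X=0, W=3, Y=0, U=2) weight 9/22880
  (Z=2, X=0, W=3, Y=1, U=1) weight 9/11440
  (Z=2, X=0, W=3, Y=1, U=3) weight 9/11440
  (Z=2, X=0, W=3, Y=2, U=0) weight 3/5720
  (Z=2, X=0, W=3, Y=2, U=2) weight 9/22880
  (Z=2, X=0, W=3, Y=3, U=1) weight 27/45760
  (Z=2, X=0, W=3, Y=3, U=3) weight 27/45760
  … 24 more
Group by Y:
  weight(Y=0) = 21/2288
  weight(Y=1) = 9/572
  weight(Y=2) = 21/2288
  weight(Y=3) = 27/2288
Total weight = 21/2288 + 9/572 + 21/2288 + 27/2288 = 105/2288
P(Y=0 | obs) = 21/2288 / 105/2288 = 1/5
P(Y=1 | obs) = 9/572 / 105/2288 = 12/35
P(Y=2 | obs) = 21/2288 / 105/2288 = 1/5
P(Y=3 | obs) = 27/2288 / 105/2288 = 9/35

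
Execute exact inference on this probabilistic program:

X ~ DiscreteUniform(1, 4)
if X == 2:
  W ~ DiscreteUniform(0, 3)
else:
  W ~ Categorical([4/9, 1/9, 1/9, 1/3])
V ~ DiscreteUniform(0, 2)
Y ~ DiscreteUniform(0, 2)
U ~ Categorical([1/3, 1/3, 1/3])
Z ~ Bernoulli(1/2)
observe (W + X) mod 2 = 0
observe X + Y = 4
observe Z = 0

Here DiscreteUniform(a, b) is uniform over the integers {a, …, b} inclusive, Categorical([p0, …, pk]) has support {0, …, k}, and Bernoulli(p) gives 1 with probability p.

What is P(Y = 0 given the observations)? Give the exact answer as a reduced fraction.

P(Y = 0 | obs) = 10/27

Enumerate traces; 54 have nonzero weight after conditioning:
  (X=2, W=0, V=0, Y=2, U=0, Z=0) weight 1/864
  (X=2, W=0, V=0, Y=2, U=1, Z=0) weight 1/864
  (X=2, W=0, V=0, Y=2, U=2, Z=0) weight 1/864
  (X=2, W=0, V=1, Y=2, U=0, Z=0) weight 1/864
  (X=2, W=0, V=1, Y=2, U=1, Z=0) weight 1/864
  (X=2, W=0, V=1, Y=2, U=2, Z=0) weight 1/864
  (X=2, W=0, V=2, Y=2, U=0, Z=0) weight 1/864
  (X=2, W=0, V=2, Y=2, U=1, Z=0) weight 1/864
  (X=3, W=1, V=0, Y=1, U=0, Z=0) weight 1/1944
  (X=4, W=0, V=0, Y=0, U=0, Z=0) weight 1/486
  … 44 more
Group by Y:
  weight(Y=0) = 5/216
  weight(Y=1) = 1/54
  weight(Y=2) = 1/48
Total weight = 5/216 + 1/54 + 1/48 = 1/16
P(Y=0 | obs) = 5/216 / 1/16 = 10/27
P(Y=1 | obs) = 1/54 / 1/16 = 8/27
P(Y=2 | obs) = 1/48 / 1/16 = 1/3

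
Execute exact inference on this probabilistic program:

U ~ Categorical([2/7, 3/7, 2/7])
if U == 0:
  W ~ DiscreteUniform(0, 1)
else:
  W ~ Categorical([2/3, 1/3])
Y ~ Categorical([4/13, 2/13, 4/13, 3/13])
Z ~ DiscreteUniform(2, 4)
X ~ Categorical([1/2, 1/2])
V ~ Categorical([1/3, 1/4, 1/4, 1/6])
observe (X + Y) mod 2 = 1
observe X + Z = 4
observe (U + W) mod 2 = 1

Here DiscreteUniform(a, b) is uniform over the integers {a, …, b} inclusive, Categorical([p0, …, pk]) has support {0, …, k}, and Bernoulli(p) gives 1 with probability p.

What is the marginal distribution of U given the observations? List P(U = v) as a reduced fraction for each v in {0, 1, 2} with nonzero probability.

Enumerate traces; 48 have nonzero weight after conditioning:
  (U=0, W=1, Y=0, Z=3, X=1, V=0) weight 2/819
  (U=0, W=1, Y=0, Z=3, X=1, V=1) weight 1/546
  (U=0, W=1, Y=0, Z=3, X=1, V=2) weight 1/546
  (U=0, W=1, Y=0, Z=3, X=1, V=3) weight 1/819
  (U=0, W=1, Y=1, Z=4, X=0, V=0) weight 1/819
  (U=0, W=1, Y=1, Z=4, X=0, V=1) weight 1/1092
  (U=0, W=1, Y=1, Z=4, X=0, V=2) weight 1/1092
  (U=0, W=1, Y=1, Z=4, X=0, V=3) weight 1/1638
  (U=1, W=0, Y=0, Z=3, X=1, V=0) weight 4/819
  (U=2, W=1, Y=0, Z=3, X=1, V=0) weight 4/2457
  … 38 more
Group by U:
  weight(U=0) = 1/42
  weight(U=1) = 1/21
  weight(U=2) = 1/63
Total weight = 1/42 + 1/21 + 1/63 = 11/126
P(U=0 | obs) = 1/42 / 11/126 = 3/11
P(U=1 | obs) = 1/21 / 11/126 = 6/11
P(U=2 | obs) = 1/63 / 11/126 = 2/11

P(U=0) = 3/11, P(U=1) = 6/11, P(U=2) = 2/11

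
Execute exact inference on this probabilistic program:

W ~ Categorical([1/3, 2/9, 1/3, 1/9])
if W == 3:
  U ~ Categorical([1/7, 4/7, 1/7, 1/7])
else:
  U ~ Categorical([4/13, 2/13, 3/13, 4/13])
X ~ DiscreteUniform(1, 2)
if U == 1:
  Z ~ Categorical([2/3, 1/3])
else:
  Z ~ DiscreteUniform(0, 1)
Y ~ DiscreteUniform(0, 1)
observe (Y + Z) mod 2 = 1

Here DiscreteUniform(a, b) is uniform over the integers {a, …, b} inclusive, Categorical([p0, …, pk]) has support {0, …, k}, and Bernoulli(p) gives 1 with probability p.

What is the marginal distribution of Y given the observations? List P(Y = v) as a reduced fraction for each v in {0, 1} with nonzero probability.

P(Y=0) = 2293/4914, P(Y=1) = 2621/4914

Enumerate traces; 64 have nonzero weight after conditioning:
  (W=0, U=0, X=1, Z=0, Y=1) weight 1/78
  (W=0, U=0, X=1, Z=1, Y=0) weight 1/78
  (W=0, U=0, X=2, Z=0, Y=1) weight 1/78
  (W=0, U=0, X=2, Z=1, Y=0) weight 1/78
  (W=0, U=1, X=1, Z=0, Y=1) weight 1/117
  (W=0, U=1, X=1, Z=1, Y=0) weight 1/234
  (W=0, U=1, X=2, Z=0, Y=1) weight 1/117
  (W=0, U=1, X=2, Z=1, Y=0) weight 1/234
  … 56 more
Group by Y:
  weight(Y=0) = 2293/9828
  weight(Y=1) = 2621/9828
Total weight = 2293/9828 + 2621/9828 = 1/2
P(Y=0 | obs) = 2293/9828 / 1/2 = 2293/4914
P(Y=1 | obs) = 2621/9828 / 1/2 = 2621/4914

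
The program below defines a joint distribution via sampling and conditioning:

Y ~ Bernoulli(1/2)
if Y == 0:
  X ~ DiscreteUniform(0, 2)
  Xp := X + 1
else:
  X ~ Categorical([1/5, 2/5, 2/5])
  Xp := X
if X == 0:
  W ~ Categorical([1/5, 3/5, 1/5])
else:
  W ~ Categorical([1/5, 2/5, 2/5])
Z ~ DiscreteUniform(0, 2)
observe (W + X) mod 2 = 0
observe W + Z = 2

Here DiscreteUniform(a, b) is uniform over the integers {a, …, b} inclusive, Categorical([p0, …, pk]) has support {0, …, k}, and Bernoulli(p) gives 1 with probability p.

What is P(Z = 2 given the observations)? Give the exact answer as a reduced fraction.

Enumerate traces; 10 have nonzero weight after conditioning:
  (Y=0, X=0, W=0, Z=2) weight 1/90
  (Y=0, X=0, W=2, Z=0) weight 1/90
  (Y=0, X=1, W=1, Z=1) weight 1/45
  (Y=0, X=2, W=0, Z=2) weight 1/90
  (Y=0, X=2, W=2, Z=0) weight 1/45
  (Y=1, X=0, W=0, Z=2) weight 1/150
  (Y=1, X=0, W=2, Z=0) weight 1/150
  (Y=1, X=1, W=1, Z=1) weight 2/75
  … 2 more
Group by Z:
  weight(Z=0) = 1/15
  weight(Z=1) = 11/225
  weight(Z=2) = 19/450
Total weight = 1/15 + 11/225 + 19/450 = 71/450
P(Z=0 | obs) = 1/15 / 71/450 = 30/71
P(Z=1 | obs) = 11/225 / 71/450 = 22/71
P(Z=2 | obs) = 19/450 / 71/450 = 19/71

P(Z = 2 | obs) = 19/71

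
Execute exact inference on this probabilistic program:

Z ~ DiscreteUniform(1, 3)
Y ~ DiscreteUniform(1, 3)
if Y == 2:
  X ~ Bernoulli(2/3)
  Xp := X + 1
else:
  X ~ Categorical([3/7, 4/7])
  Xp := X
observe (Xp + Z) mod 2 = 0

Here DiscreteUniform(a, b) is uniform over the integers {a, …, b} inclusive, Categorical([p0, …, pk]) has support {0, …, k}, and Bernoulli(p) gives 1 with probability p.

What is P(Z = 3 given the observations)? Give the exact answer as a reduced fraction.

Enumerate traces; 9 have nonzero weight after conditioning:
  (Z=1, Y=1, X=1) weight 4/63
  (Z=1, Y=2, X=0) weight 1/27
  (Z=1, Y=3, X=1) weight 4/63
  (Z=2, Y=1, X=0) weight 1/21
  (Z=2, Y=2, X=1) weight 2/27
  (Z=2, Y=3, X=0) weight 1/21
  (Z=3, Y=1, X=1) weight 4/63
  (Z=3, Y=2, X=0) weight 1/27
  … 1 more
Group by Z:
  weight(Z=1) = 31/189
  weight(Z=2) = 32/189
  weight(Z=3) = 31/189
Total weight = 31/189 + 32/189 + 31/189 = 94/189
P(Z=1 | obs) = 31/189 / 94/189 = 31/94
P(Z=2 | obs) = 32/189 / 94/189 = 16/47
P(Z=3 | obs) = 31/189 / 94/189 = 31/94

P(Z = 3 | obs) = 31/94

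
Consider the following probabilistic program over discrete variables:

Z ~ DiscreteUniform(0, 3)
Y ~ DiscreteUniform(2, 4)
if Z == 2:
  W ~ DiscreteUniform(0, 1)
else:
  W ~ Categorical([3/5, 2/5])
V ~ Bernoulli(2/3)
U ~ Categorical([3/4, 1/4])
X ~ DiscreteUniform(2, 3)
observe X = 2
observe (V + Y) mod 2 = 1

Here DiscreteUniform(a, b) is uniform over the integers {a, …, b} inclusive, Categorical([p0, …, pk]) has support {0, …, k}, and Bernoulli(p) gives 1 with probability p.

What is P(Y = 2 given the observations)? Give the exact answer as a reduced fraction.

P(Y = 2 | obs) = 2/5

Enumerate traces; 48 have nonzero weight after conditioning:
  (Z=0, Y=2, W=0, V=1, U=0, X=2) weight 1/80
  (Z=0, Y=2, W=0, V=1, U=1, X=2) weight 1/240
  (Z=0, Y=2, W=1, V=1, U=0, X=2) weight 1/120
  (Z=0, Y=2, W=1, V=1, U=1, X=2) weight 1/360
  (Z=0, Y=3, W=0, V=0, U=0, X=2) weight 1/160
  (Z=0, Y=3, W=0, V=0, U=1, X=2) weight 1/480
  (Z=0, Y=3, W=1, V=0, U=0, X=2) weight 1/240
  (Z=0, Y=3, W=1, V=0, U=1, X=2) weight 1/720
  (Z=0, Y=4, W=0, V=1, U=0, X=2) weight 1/80
  … 39 more
Group by Y:
  weight(Y=2) = 1/9
  weight(Y=3) = 1/18
  weight(Y=4) = 1/9
Total weight = 1/9 + 1/18 + 1/9 = 5/18
P(Y=2 | obs) = 1/9 / 5/18 = 2/5
P(Y=3 | obs) = 1/18 / 5/18 = 1/5
P(Y=4 | obs) = 1/9 / 5/18 = 2/5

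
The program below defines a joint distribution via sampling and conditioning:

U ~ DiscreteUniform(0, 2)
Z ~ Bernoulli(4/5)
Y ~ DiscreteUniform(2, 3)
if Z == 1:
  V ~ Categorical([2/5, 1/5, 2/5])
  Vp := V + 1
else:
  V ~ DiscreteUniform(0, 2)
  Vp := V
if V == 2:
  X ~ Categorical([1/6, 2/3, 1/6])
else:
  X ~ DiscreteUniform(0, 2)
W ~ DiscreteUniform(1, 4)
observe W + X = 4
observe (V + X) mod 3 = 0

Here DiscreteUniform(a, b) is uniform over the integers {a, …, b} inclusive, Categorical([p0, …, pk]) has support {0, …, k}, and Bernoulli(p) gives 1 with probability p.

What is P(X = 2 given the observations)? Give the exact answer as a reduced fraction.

Enumerate traces; 36 have nonzero weight after conditioning:
  (U=0, Z=0, Y=2, V=0, X=0, W=4) weight 1/1080
  (U=0, Z=0, Y=2, V=1, X=2, W=2) weight 1/1080
  (U=0, Z=0, Y=2, V=2, X=1, W=3) weight 1/540
  (U=0, Z=0, Y=3, V=0, X=0, W=4) weight 1/1080
  (U=0, Z=0, Y=3, V=1, X=2, W=2) weight 1/1080
  (U=0, Z=0, Y=3, V=2, X=1, W=3) weight 1/540
  (U=0, Z=1, Y=2, V=0, X=0, W=4) weight 1/225
  (U=0, Z=1, Y=2, V=1, X=2, W=2) weight 1/450
  … 28 more
Group by X:
  weight(X=0) = 29/900
  weight(X=1) = 29/450
  weight(X=2) = 17/900
Total weight = 29/900 + 29/450 + 17/900 = 26/225
P(X=0 | obs) = 29/900 / 26/225 = 29/104
P(X=1 | obs) = 29/450 / 26/225 = 29/52
P(X=2 | obs) = 17/900 / 26/225 = 17/104

P(X = 2 | obs) = 17/104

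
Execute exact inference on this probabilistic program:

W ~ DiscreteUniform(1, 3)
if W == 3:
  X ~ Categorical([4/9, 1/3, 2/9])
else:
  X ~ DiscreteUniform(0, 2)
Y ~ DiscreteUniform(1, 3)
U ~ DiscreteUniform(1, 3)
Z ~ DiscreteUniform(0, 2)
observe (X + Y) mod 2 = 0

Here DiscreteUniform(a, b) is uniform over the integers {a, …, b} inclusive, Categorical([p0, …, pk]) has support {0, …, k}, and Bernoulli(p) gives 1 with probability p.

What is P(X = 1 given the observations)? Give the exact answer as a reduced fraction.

P(X = 1 | obs) = 1/2

Enumerate traces; 108 have nonzero weight after conditioning:
  (W=1, X=0, Y=2, U=1, Z=0) weight 1/243
  (W=1, X=0, Y=2, U=1, Z=1) weight 1/243
  (W=1, X=0, Y=2, U=1, Z=2) weight 1/243
  (W=1, X=0, Y=2, U=2, Z=0) weight 1/243
  (W=1, X=0, Y=2, U=2, Z=1) weight 1/243
  (W=1, X=0, Y=2, U=2, Z=2) weight 1/243
  (W=1, X=0, Y=2, U=3, Z=0) weight 1/243
  (W=1, X=0, Y=2, U=3, Z=1) weight 1/243
  (W=1, X=1, Y=1, U=1, Z=0) weight 1/243
  (W=1, X=2, Y=2, U=1, Z=0) weight 1/243
  … 98 more
Group by X:
  weight(X=0) = 10/81
  weight(X=1) = 2/9
  weight(X=2) = 8/81
Total weight = 10/81 + 2/9 + 8/81 = 4/9
P(X=0 | obs) = 10/81 / 4/9 = 5/18
P(X=1 | obs) = 2/9 / 4/9 = 1/2
P(X=2 | obs) = 8/81 / 4/9 = 2/9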